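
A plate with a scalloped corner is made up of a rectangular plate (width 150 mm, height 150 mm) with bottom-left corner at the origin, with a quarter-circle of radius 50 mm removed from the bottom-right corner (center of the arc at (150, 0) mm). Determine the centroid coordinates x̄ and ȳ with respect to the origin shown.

Part | A | x̄ᵢ | ȳᵢ | A·x̄ᵢ | A·ȳᵢ
plate | 22500.00 | 75.00 | 75.00 | 1687500.00 | 1687500.00
removed quarter-circle | -1963.50 | 128.78 | 21.22 | -252857.64 | -41666.67
Σ | 20536.50 |  |  | 1434642.36 | 1645833.33
x̄ = 1434642.36 / 20536.50 = 69.86 mm
ȳ = 1645833.33 / 20536.50 = 80.14 mm

x̄ = 69.86 mm, ȳ = 80.14 mm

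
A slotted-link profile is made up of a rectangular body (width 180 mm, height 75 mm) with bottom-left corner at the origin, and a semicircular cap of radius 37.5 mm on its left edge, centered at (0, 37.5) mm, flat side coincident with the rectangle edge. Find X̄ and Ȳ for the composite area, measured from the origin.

X̄ = 75.11 mm, Ȳ = 37.50 mm

rectangular body: A = 180 × 75 = 13500.00, centroid at (90.00, 37.50).
semicircular end: A = ½π·37.5² = 2208.93, centroid at (-15.92, 37.50).
ΣA = 15708.93 mm², ΣAX̄ = 1179843.75 mm³, ΣAȲ = 589084.96 mm³.
X̄ = 1179843.75/15708.93 = 75.11 mm; Ȳ = 589084.96/15708.93 = 37.50 mm.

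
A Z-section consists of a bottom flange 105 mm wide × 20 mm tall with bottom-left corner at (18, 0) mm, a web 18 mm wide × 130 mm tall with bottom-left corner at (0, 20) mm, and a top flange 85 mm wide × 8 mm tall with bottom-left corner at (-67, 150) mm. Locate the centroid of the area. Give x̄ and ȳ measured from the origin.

x̄ = 29.78 mm, ȳ = 63.40 mm

bottom flange: A = 105 × 20 = 2100.00, centroid at (70.50, 10.00).
web: A = 18 × 130 = 2340.00, centroid at (9.00, 85.00).
top flange: A = 85 × 8 = 680.00, centroid at (-24.50, 154.00).
ΣA = 5120.00 mm²
ΣAx̄ = (2100.00)(70.50) + (2340.00)(9.00) + (680.00)(-24.50) = 152450.00 mm³
ΣAȳ = (2100.00)(10.00) + (2340.00)(85.00) + (680.00)(154.00) = 324620.00 mm³
x̄ = 152450.00 / 5120.00 = 29.78 mm
ȳ = 324620.00 / 5120.00 = 63.40 mm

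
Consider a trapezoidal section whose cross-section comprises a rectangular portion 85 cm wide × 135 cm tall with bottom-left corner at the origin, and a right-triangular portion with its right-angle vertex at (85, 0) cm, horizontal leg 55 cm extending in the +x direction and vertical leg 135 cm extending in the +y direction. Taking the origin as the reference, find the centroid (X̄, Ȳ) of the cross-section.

Part | A | x̄ᵢ | ȳᵢ | A·x̄ᵢ | A·ȳᵢ
rectangular portion | 11475.00 | 42.50 | 67.50 | 487687.50 | 774562.50
triangular portion | 3712.50 | 103.33 | 45.00 | 383625.00 | 167062.50
Σ | 15187.50 |  |  | 871312.50 | 941625.00
X̄ = 871312.50 / 15187.50 = 57.37 cm
Ȳ = 941625.00 / 15187.50 = 62.00 cm

X̄ = 57.37 cm, Ȳ = 62.00 cm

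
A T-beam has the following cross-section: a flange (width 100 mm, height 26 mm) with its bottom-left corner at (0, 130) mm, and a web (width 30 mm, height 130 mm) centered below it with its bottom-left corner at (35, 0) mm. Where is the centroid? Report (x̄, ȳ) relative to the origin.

x̄ = 50.00 mm, ȳ = 96.20 mm

web: A = 30 × 130 = 3900.00, centroid at (50.00, 65.00).
flange: A = 100 × 26 = 2600.00, centroid at (50.00, 143.00).
ΣA = 6500.00 mm², ΣAx̄ = 325000.00 mm³, ΣAȳ = 625300.00 mm³.
x̄ = 325000.00/6500.00 = 50.00 mm; ȳ = 625300.00/6500.00 = 96.20 mm.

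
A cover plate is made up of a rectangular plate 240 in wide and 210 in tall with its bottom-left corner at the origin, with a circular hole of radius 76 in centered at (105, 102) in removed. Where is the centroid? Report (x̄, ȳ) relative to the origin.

x̄ = 128.44 in, ȳ = 106.69 in

plate: A = 240 × 210 = 50400.00, centroid at (120.00, 105.00).
hole: A = −π·76² = -18145.84, centroid at (105.00, 102.00).
ΣA = 32254.16 in²
ΣAx̄ = (50400.00)(120.00) + (-18145.84)(105.00) = 4142686.89 in³
ΣAȳ = (50400.00)(105.00) + (-18145.84)(102.00) = 3441124.40 in³
x̄ = 4142686.89 / 32254.16 = 128.44 in
ȳ = 3441124.40 / 32254.16 = 106.69 in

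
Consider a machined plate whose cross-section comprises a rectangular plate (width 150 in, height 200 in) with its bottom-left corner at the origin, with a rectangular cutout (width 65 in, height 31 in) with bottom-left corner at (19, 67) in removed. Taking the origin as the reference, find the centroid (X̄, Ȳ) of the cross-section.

X̄ = 76.69 in, Ȳ = 101.26 in

plate: A = 150 × 200 = 30000.00, centroid at (75.00, 100.00).
hole: A = −(65 × 31) = -2015.00, centroid at (51.50, 82.50).
ΣA = 27985.00 in²
ΣAX̄ = (30000.00)(75.00) + (-2015.00)(51.50) = 2146227.50 in³
ΣAȲ = (30000.00)(100.00) + (-2015.00)(82.50) = 2833762.50 in³
X̄ = 2146227.50 / 27985.00 = 76.69 in
Ȳ = 2833762.50 / 27985.00 = 101.26 in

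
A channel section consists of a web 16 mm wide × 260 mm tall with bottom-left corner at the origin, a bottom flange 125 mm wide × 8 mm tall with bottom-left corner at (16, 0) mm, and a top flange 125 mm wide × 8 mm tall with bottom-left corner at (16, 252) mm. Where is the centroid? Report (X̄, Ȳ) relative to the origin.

Part | A | x̄ᵢ | ȳᵢ | A·x̄ᵢ | A·ȳᵢ
web | 4160.00 | 8.00 | 130.00 | 33280.00 | 540800.00
bottom flange | 1000.00 | 78.50 | 4.00 | 78500.00 | 4000.00
top flange | 1000.00 | 78.50 | 256.00 | 78500.00 | 256000.00
Σ | 6160.00 |  |  | 190280.00 | 800800.00
X̄ = 190280.00 / 6160.00 = 30.89 mm
Ȳ = 800800.00 / 6160.00 = 130.00 mm

X̄ = 30.89 mm, Ȳ = 130.00 mm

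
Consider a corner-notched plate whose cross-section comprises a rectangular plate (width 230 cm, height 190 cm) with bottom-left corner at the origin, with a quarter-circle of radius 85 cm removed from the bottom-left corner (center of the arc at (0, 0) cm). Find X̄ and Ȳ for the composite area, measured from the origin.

X̄ = 126.78 cm, Ȳ = 103.79 cm

plate: A = 230 × 190 = 43700.00, centroid at (115.00, 95.00).
removed quarter-circle: A = −¼π·85² = -5674.50, centroid at (36.08, 36.08).
ΣA = 38025.50 cm², ΣAX̄ = 4820791.67 cm³, ΣAȲ = 3946791.67 cm³.
X̄ = 4820791.67/38025.50 = 126.78 cm; Ȳ = 3946791.67/38025.50 = 103.79 cm.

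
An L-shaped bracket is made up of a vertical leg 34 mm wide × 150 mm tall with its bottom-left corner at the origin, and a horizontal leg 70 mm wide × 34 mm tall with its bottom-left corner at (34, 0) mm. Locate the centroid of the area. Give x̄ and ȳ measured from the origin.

x̄ = 33.55 mm, ȳ = 56.55 mm

vertical leg: A = 34 × 150 = 5100.00, centroid at (17.00, 75.00).
horizontal leg: A = 70 × 34 = 2380.00, centroid at (69.00, 17.00).
ΣA = 7480.00 mm², ΣAx̄ = 250920.00 mm³, ΣAȳ = 422960.00 mm³.
x̄ = 250920.00/7480.00 = 33.55 mm; ȳ = 422960.00/7480.00 = 56.55 mm.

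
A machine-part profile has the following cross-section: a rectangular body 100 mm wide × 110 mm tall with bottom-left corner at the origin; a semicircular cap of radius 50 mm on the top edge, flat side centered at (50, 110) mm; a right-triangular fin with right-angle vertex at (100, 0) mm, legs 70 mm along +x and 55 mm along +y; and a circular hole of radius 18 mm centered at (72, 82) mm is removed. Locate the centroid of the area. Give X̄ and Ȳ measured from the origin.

X̄ = 57.50 mm, Ȳ = 67.71 mm

rectangular body: A = 100 × 110 = 11000.00, centroid at (50.00, 55.00).
semicircular top: A = ½π·50² = 3926.99, centroid at (50.00, 131.22).
triangular fin: A = ½·70·55 = 1925.00, centroid at (123.33, 18.33).
hole: A = −π·18² = -1017.88, centroid at (72.00, 82.00).
ΣA = 15834.11 mm²
ΣAX̄ = (11000.00)(50.00) + (3926.99)(50.00) + (1925.00)(123.33) + (-1017.88)(72.00) = 910479.13 mm³
ΣAȲ = (11000.00)(55.00) + (3926.99)(131.22) + (1925.00)(18.33) + (-1017.88)(82.00) = 1072128.16 mm³
X̄ = 910479.13 / 15834.11 = 57.50 mm
Ȳ = 1072128.16 / 15834.11 = 67.71 mm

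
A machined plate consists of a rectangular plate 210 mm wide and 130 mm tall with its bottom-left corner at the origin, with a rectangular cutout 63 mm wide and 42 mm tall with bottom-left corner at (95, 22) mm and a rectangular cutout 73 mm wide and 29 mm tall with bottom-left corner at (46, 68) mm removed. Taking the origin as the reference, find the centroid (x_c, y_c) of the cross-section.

Part | A | x̄ᵢ | ȳᵢ | A·x̄ᵢ | A·ȳᵢ
plate | 27300.00 | 105.00 | 65.00 | 2866500.00 | 1774500.00
hole 1 | -2646.00 | 126.50 | 43.00 | -334719.00 | -113778.00
hole 2 | -2117.00 | 82.50 | 82.50 | -174652.50 | -174652.50
Σ | 22537.00 |  |  | 2357128.50 | 1486069.50
x_c = 2357128.50 / 22537.00 = 104.59 mm
y_c = 1486069.50 / 22537.00 = 65.94 mm

x_c = 104.59 mm, y_c = 65.94 mm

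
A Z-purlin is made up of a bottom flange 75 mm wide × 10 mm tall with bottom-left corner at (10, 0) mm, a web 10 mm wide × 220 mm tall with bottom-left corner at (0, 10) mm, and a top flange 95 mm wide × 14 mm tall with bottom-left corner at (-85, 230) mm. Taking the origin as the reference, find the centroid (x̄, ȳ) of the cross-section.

bottom flange: A = 75 × 10 = 750.00, centroid at (47.50, 5.00).
web: A = 10 × 220 = 2200.00, centroid at (5.00, 120.00).
top flange: A = 95 × 14 = 1330.00, centroid at (-37.50, 237.00).
ΣA = 4280.00 mm², ΣAx̄ = -3250.00 mm³, ΣAȳ = 582960.00 mm³.
x̄ = -3250.00/4280.00 = -0.76 mm; ȳ = 582960.00/4280.00 = 136.21 mm.

x̄ = -0.76 mm, ȳ = 136.21 mm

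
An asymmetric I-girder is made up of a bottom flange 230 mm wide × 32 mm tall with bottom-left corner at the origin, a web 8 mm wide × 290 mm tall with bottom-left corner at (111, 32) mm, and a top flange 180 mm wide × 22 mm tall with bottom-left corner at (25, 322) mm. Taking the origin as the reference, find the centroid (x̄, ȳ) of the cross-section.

Part | A | x̄ᵢ | ȳᵢ | A·x̄ᵢ | A·ȳᵢ
bottom flange | 7360.00 | 115.00 | 16.00 | 846400.00 | 117760.00
web | 2320.00 | 115.00 | 177.00 | 266800.00 | 410640.00
top flange | 3960.00 | 115.00 | 333.00 | 455400.00 | 1318680.00
Σ | 13640.00 |  |  | 1568600.00 | 1847080.00
x̄ = 1568600.00 / 13640.00 = 115.00 mm
ȳ = 1847080.00 / 13640.00 = 135.42 mm

x̄ = 115.00 mm, ȳ = 135.42 mm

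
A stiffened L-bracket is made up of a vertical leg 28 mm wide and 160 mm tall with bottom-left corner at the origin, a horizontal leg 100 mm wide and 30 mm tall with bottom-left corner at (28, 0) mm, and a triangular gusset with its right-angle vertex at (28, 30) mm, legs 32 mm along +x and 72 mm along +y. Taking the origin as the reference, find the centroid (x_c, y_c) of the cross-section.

vertical leg: A = 28 × 160 = 4480.00, centroid at (14.00, 80.00).
horizontal leg: A = 100 × 30 = 3000.00, centroid at (78.00, 15.00).
gusset: A = ½·32·72 = 1152.00, centroid at (38.67, 54.00).
ΣA = 8632.00 mm²
ΣAx_c = (4480.00)(14.00) + (3000.00)(78.00) + (1152.00)(38.67) = 341264.00 mm³
ΣAy_c = (4480.00)(80.00) + (3000.00)(15.00) + (1152.00)(54.00) = 465608.00 mm³
x_c = 341264.00 / 8632.00 = 39.53 mm
y_c = 465608.00 / 8632.00 = 53.94 mm

x_c = 39.53 mm, y_c = 53.94 mm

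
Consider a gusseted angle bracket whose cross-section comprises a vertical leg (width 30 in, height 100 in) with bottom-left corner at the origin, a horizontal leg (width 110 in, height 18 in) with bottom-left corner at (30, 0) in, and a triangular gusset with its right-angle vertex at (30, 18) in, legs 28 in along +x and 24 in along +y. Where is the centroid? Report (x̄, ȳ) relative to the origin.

x̄ = 42.61 in, ȳ = 33.21 in

vertical leg: A = 30 × 100 = 3000.00, centroid at (15.00, 50.00).
horizontal leg: A = 110 × 18 = 1980.00, centroid at (85.00, 9.00).
gusset: A = ½·28·24 = 336.00, centroid at (39.33, 26.00).
ΣA = 5316.00 in², ΣAx̄ = 226516.00 in³, ΣAȳ = 176556.00 in³.
x̄ = 226516.00/5316.00 = 42.61 in; ȳ = 176556.00/5316.00 = 33.21 in.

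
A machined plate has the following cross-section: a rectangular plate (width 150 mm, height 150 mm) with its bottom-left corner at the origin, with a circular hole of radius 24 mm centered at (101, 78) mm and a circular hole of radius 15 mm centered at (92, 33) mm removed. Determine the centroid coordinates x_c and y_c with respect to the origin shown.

Part | A | x̄ᵢ | ȳᵢ | A·x̄ᵢ | A·ȳᵢ
plate | 22500.00 | 75.00 | 75.00 | 1687500.00 | 1687500.00
hole 1 | -1809.56 | 101.00 | 78.00 | -182765.29 | -141145.47
hole 2 | -706.86 | 92.00 | 33.00 | -65030.97 | -23326.33
Σ | 19983.58 |  |  | 1439703.74 | 1523028.20
x_c = 1439703.74 / 19983.58 = 72.04 mm
y_c = 1523028.20 / 19983.58 = 76.21 mm

x_c = 72.04 mm, y_c = 76.21 mm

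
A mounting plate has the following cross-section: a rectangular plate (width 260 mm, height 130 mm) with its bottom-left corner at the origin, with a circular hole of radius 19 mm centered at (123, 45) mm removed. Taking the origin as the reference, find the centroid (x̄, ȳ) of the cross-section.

plate: A = 260 × 130 = 33800.00, centroid at (130.00, 65.00).
hole: A = −π·19² = -1134.11, centroid at (123.00, 45.00).
ΣA = 32665.89 mm²
ΣAx̄ = (33800.00)(130.00) + (-1134.11)(123.00) = 4254503.86 mm³
ΣAȳ = (33800.00)(65.00) + (-1134.11)(45.00) = 2145964.83 mm³
x̄ = 4254503.86 / 32665.89 = 130.24 mm
ȳ = 2145964.83 / 32665.89 = 65.69 mm

x̄ = 130.24 mm, ȳ = 65.69 mm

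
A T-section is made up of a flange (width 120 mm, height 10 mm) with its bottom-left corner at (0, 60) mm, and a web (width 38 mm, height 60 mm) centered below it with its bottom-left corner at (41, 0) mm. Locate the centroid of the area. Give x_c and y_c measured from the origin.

Part | A | x̄ᵢ | ȳᵢ | A·x̄ᵢ | A·ȳᵢ
web | 2280.00 | 60.00 | 30.00 | 136800.00 | 68400.00
flange | 1200.00 | 60.00 | 65.00 | 72000.00 | 78000.00
Σ | 3480.00 |  |  | 208800.00 | 146400.00
x_c = 208800.00 / 3480.00 = 60.00 mm
y_c = 146400.00 / 3480.00 = 42.07 mm

x_c = 60.00 mm, y_c = 42.07 mm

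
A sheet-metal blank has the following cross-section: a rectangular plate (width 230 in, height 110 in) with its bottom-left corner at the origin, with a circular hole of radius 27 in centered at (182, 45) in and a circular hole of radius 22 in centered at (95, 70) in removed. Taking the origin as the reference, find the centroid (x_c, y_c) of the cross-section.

x_c = 109.27 in, y_c = 55.00 in

plate: A = 230 × 110 = 25300.00, centroid at (115.00, 55.00).
hole 1: A = −π·27² = -2290.22, centroid at (182.00, 45.00).
hole 2: A = −π·22² = -1520.53, centroid at (95.00, 70.00).
ΣA = 21489.25 in², ΣAx_c = 2348229.34 in³, ΣAy_c = 1182002.89 in³.
x_c = 2348229.34/21489.25 = 109.27 in; y_c = 1182002.89/21489.25 = 55.00 in.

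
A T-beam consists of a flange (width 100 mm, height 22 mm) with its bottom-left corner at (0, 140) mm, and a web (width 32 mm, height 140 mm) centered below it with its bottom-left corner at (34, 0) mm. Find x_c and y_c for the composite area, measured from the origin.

web: A = 32 × 140 = 4480.00, centroid at (50.00, 70.00).
flange: A = 100 × 22 = 2200.00, centroid at (50.00, 151.00).
ΣA = 6680.00 mm²
ΣAx_c = (4480.00)(50.00) + (2200.00)(50.00) = 334000.00 mm³
ΣAy_c = (4480.00)(70.00) + (2200.00)(151.00) = 645800.00 mm³
x_c = 334000.00 / 6680.00 = 50.00 mm
y_c = 645800.00 / 6680.00 = 96.68 mm

x_c = 50.00 mm, y_c = 96.68 mm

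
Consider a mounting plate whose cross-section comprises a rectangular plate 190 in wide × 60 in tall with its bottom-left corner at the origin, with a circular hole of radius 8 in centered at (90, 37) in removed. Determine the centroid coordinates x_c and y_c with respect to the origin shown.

x_c = 95.09 in, y_c = 29.87 in

Part | A | x̄ᵢ | ȳᵢ | A·x̄ᵢ | A·ȳᵢ
plate | 11400.00 | 95.00 | 30.00 | 1083000.00 | 342000.00
hole | -201.06 | 90.00 | 37.00 | -18095.57 | -7439.29
Σ | 11198.94 |  |  | 1064904.43 | 334560.71
x_c = 1064904.43 / 11198.94 = 95.09 in
y_c = 334560.71 / 11198.94 = 29.87 in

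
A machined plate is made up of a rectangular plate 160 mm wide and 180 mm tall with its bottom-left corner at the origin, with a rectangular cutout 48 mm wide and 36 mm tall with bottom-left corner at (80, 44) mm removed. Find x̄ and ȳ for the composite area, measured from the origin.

plate: A = 160 × 180 = 28800.00, centroid at (80.00, 90.00).
hole: A = −(48 × 36) = -1728.00, centroid at (104.00, 62.00).
ΣA = 27072.00 mm²
ΣAx̄ = (28800.00)(80.00) + (-1728.00)(104.00) = 2124288.00 mm³
ΣAȳ = (28800.00)(90.00) + (-1728.00)(62.00) = 2484864.00 mm³
x̄ = 2124288.00 / 27072.00 = 78.47 mm
ȳ = 2484864.00 / 27072.00 = 91.79 mm

x̄ = 78.47 mm, ȳ = 91.79 mm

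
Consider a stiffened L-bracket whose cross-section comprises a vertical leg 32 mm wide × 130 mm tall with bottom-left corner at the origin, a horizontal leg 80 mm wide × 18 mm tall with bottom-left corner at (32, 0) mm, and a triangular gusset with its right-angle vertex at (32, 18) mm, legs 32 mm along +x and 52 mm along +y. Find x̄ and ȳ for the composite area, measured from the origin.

vertical leg: A = 32 × 130 = 4160.00, centroid at (16.00, 65.00).
horizontal leg: A = 80 × 18 = 1440.00, centroid at (72.00, 9.00).
gusset: A = ½·32·52 = 832.00, centroid at (42.67, 35.33).
ΣA = 6432.00 mm²
ΣAx̄ = (4160.00)(16.00) + (1440.00)(72.00) + (832.00)(42.67) = 205738.67 mm³
ΣAȳ = (4160.00)(65.00) + (1440.00)(9.00) + (832.00)(35.33) = 312757.33 mm³
x̄ = 205738.67 / 6432.00 = 31.99 mm
ȳ = 312757.33 / 6432.00 = 48.63 mm

x̄ = 31.99 mm, ȳ = 48.63 mm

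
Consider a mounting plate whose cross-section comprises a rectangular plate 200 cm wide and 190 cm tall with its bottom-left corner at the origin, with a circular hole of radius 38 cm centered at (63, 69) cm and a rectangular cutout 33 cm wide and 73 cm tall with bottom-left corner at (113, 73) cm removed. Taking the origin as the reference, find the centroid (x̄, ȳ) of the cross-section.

x̄ = 103.12 cm, ȳ = 97.67 cm

plate: A = 200 × 190 = 38000.00, centroid at (100.00, 95.00).
hole 1: A = −π·38² = -4536.46, centroid at (63.00, 69.00).
hole 2: A = −(33 × 73) = -2409.00, centroid at (129.50, 109.50).
ΣA = 31054.54 cm², ΣAx̄ = 3202237.53 cm³, ΣAȳ = 3033198.77 cm³.
x̄ = 3202237.53/31054.54 = 103.12 cm; ȳ = 3033198.77/31054.54 = 97.67 cm.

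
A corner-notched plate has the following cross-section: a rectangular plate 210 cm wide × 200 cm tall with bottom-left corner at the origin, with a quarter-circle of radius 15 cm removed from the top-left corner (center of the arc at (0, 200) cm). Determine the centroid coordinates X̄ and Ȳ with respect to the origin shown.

X̄ = 105.42 cm, Ȳ = 99.60 cm

plate: A = 210 × 200 = 42000.00, centroid at (105.00, 100.00).
removed quarter-circle: A = −¼π·15² = -176.71, centroid at (6.37, 193.63).
ΣA = 41823.29 cm²
ΣAX̄ = (42000.00)(105.00) + (-176.71)(6.37) = 4408875.00 cm³
ΣAȲ = (42000.00)(100.00) + (-176.71)(193.63) = 4165782.08 cm³
X̄ = 4408875.00 / 41823.29 = 105.42 cm
Ȳ = 4165782.08 / 41823.29 = 99.60 cm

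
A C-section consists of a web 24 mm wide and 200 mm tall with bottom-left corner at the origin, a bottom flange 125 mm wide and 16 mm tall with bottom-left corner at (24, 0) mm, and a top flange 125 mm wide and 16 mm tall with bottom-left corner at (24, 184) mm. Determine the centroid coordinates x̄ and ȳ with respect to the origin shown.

Part | A | x̄ᵢ | ȳᵢ | A·x̄ᵢ | A·ȳᵢ
web | 4800.00 | 12.00 | 100.00 | 57600.00 | 480000.00
bottom flange | 2000.00 | 86.50 | 8.00 | 173000.00 | 16000.00
top flange | 2000.00 | 86.50 | 192.00 | 173000.00 | 384000.00
Σ | 8800.00 |  |  | 403600.00 | 880000.00
x̄ = 403600.00 / 8800.00 = 45.86 mm
ȳ = 880000.00 / 8800.00 = 100.00 mm

x̄ = 45.86 mm, ȳ = 100.00 mm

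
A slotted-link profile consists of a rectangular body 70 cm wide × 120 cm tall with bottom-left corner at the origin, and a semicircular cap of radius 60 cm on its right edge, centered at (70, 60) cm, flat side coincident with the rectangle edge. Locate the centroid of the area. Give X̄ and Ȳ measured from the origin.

X̄ = 59.33 cm, Ȳ = 60.00 cm

rectangular body: A = 70 × 120 = 8400.00, centroid at (35.00, 60.00).
semicircular end: A = ½π·60² = 5654.87, centroid at (95.46, 60.00).
ΣA = 14054.87 cm²
ΣAX̄ = (8400.00)(35.00) + (5654.87)(95.46) = 833840.67 cm³
ΣAȲ = (8400.00)(60.00) + (5654.87)(60.00) = 843292.01 cm³
X̄ = 833840.67 / 14054.87 = 59.33 cm
Ȳ = 843292.01 / 14054.87 = 60.00 cm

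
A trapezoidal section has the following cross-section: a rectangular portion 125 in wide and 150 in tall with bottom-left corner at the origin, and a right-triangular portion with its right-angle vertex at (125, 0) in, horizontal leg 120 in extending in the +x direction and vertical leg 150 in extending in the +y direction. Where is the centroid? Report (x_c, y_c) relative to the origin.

rectangular portion: A = 125 × 150 = 18750.00, centroid at (62.50, 75.00).
triangular portion: A = ½·120·150 = 9000.00, centroid at (165.00, 50.00).
ΣA = 27750.00 in²
ΣAx_c = (18750.00)(62.50) + (9000.00)(165.00) = 2656875.00 in³
ΣAy_c = (18750.00)(75.00) + (9000.00)(50.00) = 1856250.00 in³
x_c = 2656875.00 / 27750.00 = 95.74 in
y_c = 1856250.00 / 27750.00 = 66.89 in

x_c = 95.74 in, y_c = 66.89 in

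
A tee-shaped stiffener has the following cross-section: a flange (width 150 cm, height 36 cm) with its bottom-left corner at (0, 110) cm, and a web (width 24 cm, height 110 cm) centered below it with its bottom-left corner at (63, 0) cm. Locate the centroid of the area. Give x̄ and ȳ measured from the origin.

Part | A | x̄ᵢ | ȳᵢ | A·x̄ᵢ | A·ȳᵢ
web | 2640.00 | 75.00 | 55.00 | 198000.00 | 145200.00
flange | 5400.00 | 75.00 | 128.00 | 405000.00 | 691200.00
Σ | 8040.00 |  |  | 603000.00 | 836400.00
x̄ = 603000.00 / 8040.00 = 75.00 cm
ȳ = 836400.00 / 8040.00 = 104.03 cm

x̄ = 75.00 cm, ȳ = 104.03 cm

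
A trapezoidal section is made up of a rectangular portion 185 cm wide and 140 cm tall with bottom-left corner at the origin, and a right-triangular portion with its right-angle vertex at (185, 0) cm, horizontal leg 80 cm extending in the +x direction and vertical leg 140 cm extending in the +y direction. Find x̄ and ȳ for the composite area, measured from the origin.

rectangular portion: A = 185 × 140 = 25900.00, centroid at (92.50, 70.00).
triangular portion: A = ½·80·140 = 5600.00, centroid at (211.67, 46.67).
ΣA = 31500.00 cm², ΣAx̄ = 3581083.33 cm³, ΣAȳ = 2074333.33 cm³.
x̄ = 3581083.33/31500.00 = 113.69 cm; ȳ = 2074333.33/31500.00 = 65.85 cm.

x̄ = 113.69 cm, ȳ = 65.85 cm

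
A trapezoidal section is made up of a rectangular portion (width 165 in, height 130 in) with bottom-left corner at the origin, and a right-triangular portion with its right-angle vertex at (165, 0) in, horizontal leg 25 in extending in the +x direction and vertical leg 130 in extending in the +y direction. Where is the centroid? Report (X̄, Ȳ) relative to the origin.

Part | A | x̄ᵢ | ȳᵢ | A·x̄ᵢ | A·ȳᵢ
rectangular portion | 21450.00 | 82.50 | 65.00 | 1769625.00 | 1394250.00
triangular portion | 1625.00 | 173.33 | 43.33 | 281666.67 | 70416.67
Σ | 23075.00 |  |  | 2051291.67 | 1464666.67
X̄ = 2051291.67 / 23075.00 = 88.90 in
Ȳ = 1464666.67 / 23075.00 = 63.47 in

X̄ = 88.90 in, Ȳ = 63.47 in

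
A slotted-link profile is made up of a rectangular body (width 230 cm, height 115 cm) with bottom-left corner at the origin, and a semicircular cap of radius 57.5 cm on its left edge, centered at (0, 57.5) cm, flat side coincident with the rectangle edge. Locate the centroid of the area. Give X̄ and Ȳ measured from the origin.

X̄ = 92.12 cm, Ȳ = 57.50 cm

rectangular body: A = 230 × 115 = 26450.00, centroid at (115.00, 57.50).
semicircular end: A = ½π·57.5² = 5193.45, centroid at (-24.40, 57.50).
ΣA = 31643.45 cm²
ΣAX̄ = (26450.00)(115.00) + (5193.45)(-24.40) = 2915010.42 cm³
ΣAȲ = (26450.00)(57.50) + (5193.45)(57.50) = 1819498.11 cm³
X̄ = 2915010.42 / 31643.45 = 92.12 cm
Ȳ = 1819498.11 / 31643.45 = 57.50 cm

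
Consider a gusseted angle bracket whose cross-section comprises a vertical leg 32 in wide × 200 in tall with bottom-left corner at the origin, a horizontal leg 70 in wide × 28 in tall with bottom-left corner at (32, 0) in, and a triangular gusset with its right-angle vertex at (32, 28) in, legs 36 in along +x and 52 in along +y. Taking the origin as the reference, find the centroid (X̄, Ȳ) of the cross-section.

X̄ = 29.57 in, Ȳ = 76.36 in

vertical leg: A = 32 × 200 = 6400.00, centroid at (16.00, 100.00).
horizontal leg: A = 70 × 28 = 1960.00, centroid at (67.00, 14.00).
gusset: A = ½·36·52 = 936.00, centroid at (44.00, 45.33).
ΣA = 9296.00 in², ΣAX̄ = 274904.00 in³, ΣAȲ = 709872.00 in³.
X̄ = 274904.00/9296.00 = 29.57 in; Ȳ = 709872.00/9296.00 = 76.36 in.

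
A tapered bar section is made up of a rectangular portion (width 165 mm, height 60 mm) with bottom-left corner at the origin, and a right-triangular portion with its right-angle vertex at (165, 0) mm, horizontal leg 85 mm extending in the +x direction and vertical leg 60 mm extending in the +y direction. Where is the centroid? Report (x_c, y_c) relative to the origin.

Part | A | x̄ᵢ | ȳᵢ | A·x̄ᵢ | A·ȳᵢ
rectangular portion | 9900.00 | 82.50 | 30.00 | 816750.00 | 297000.00
triangular portion | 2550.00 | 193.33 | 20.00 | 493000.00 | 51000.00
Σ | 12450.00 |  |  | 1309750.00 | 348000.00
x_c = 1309750.00 / 12450.00 = 105.20 mm
y_c = 348000.00 / 12450.00 = 27.95 mm

x_c = 105.20 mm, y_c = 27.95 mm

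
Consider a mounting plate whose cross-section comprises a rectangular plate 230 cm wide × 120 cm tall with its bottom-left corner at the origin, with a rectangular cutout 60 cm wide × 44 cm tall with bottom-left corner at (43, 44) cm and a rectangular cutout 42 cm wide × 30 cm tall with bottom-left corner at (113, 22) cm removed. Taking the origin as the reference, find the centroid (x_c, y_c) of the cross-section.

Part | A | x̄ᵢ | ȳᵢ | A·x̄ᵢ | A·ȳᵢ
plate | 27600.00 | 115.00 | 60.00 | 3174000.00 | 1656000.00
hole 1 | -2640.00 | 73.00 | 66.00 | -192720.00 | -174240.00
hole 2 | -1260.00 | 134.00 | 37.00 | -168840.00 | -46620.00
Σ | 23700.00 |  |  | 2812440.00 | 1435140.00
x_c = 2812440.00 / 23700.00 = 118.67 cm
y_c = 1435140.00 / 23700.00 = 60.55 cm

x_c = 118.67 cm, y_c = 60.55 cm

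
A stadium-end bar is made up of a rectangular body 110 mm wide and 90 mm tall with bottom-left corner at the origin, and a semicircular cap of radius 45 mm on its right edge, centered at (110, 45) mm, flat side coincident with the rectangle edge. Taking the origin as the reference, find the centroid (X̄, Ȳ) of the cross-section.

X̄ = 73.02 mm, Ȳ = 45.00 mm

rectangular body: A = 110 × 90 = 9900.00, centroid at (55.00, 45.00).
semicircular end: A = ½π·45² = 3180.86, centroid at (129.10, 45.00).
ΣA = 13080.86 mm²
ΣAX̄ = (9900.00)(55.00) + (3180.86)(129.10) = 955144.88 mm³
ΣAȲ = (9900.00)(45.00) + (3180.86)(45.00) = 588638.82 mm³
X̄ = 955144.88 / 13080.86 = 73.02 mm
Ȳ = 588638.82 / 13080.86 = 45.00 mm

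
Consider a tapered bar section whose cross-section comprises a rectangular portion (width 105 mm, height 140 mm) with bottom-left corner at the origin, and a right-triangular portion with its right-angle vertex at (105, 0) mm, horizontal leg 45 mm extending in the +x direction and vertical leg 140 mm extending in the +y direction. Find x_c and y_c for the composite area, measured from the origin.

Part | A | x̄ᵢ | ȳᵢ | A·x̄ᵢ | A·ȳᵢ
rectangular portion | 14700.00 | 52.50 | 70.00 | 771750.00 | 1029000.00
triangular portion | 3150.00 | 120.00 | 46.67 | 378000.00 | 147000.00
Σ | 17850.00 |  |  | 1149750.00 | 1176000.00
x_c = 1149750.00 / 17850.00 = 64.41 mm
y_c = 1176000.00 / 17850.00 = 65.88 mm

x_c = 64.41 mm, y_c = 65.88 mm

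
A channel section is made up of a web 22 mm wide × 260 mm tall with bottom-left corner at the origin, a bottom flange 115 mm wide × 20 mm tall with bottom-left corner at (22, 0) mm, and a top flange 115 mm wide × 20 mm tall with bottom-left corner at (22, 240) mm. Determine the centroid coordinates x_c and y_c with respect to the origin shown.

Part | A | x̄ᵢ | ȳᵢ | A·x̄ᵢ | A·ȳᵢ
web | 5720.00 | 11.00 | 130.00 | 62920.00 | 743600.00
bottom flange | 2300.00 | 79.50 | 10.00 | 182850.00 | 23000.00
top flange | 2300.00 | 79.50 | 250.00 | 182850.00 | 575000.00
Σ | 10320.00 |  |  | 428620.00 | 1341600.00
x_c = 428620.00 / 10320.00 = 41.53 mm
y_c = 1341600.00 / 10320.00 = 130.00 mm

x_c = 41.53 mm, y_c = 130.00 mm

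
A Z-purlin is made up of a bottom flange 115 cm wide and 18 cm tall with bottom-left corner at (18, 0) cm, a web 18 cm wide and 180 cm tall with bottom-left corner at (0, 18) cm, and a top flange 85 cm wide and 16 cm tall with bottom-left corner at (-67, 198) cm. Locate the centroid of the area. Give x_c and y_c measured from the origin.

x_c = 22.81 cm, y_c = 97.26 cm

bottom flange: A = 115 × 18 = 2070.00, centroid at (75.50, 9.00).
web: A = 18 × 180 = 3240.00, centroid at (9.00, 108.00).
top flange: A = 85 × 16 = 1360.00, centroid at (-24.50, 206.00).
ΣA = 6670.00 cm²
ΣAx_c = (2070.00)(75.50) + (3240.00)(9.00) + (1360.00)(-24.50) = 152125.00 cm³
ΣAy_c = (2070.00)(9.00) + (3240.00)(108.00) + (1360.00)(206.00) = 648710.00 cm³
x_c = 152125.00 / 6670.00 = 22.81 cm
y_c = 648710.00 / 6670.00 = 97.26 cm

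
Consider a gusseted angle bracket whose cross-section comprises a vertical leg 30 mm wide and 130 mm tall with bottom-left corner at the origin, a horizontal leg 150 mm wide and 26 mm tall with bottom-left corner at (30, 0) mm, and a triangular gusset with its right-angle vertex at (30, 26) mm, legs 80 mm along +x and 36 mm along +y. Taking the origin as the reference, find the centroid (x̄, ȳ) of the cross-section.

x̄ = 59.48 mm, ȳ = 38.84 mm

vertical leg: A = 30 × 130 = 3900.00, centroid at (15.00, 65.00).
horizontal leg: A = 150 × 26 = 3900.00, centroid at (105.00, 13.00).
gusset: A = ½·80·36 = 1440.00, centroid at (56.67, 38.00).
ΣA = 9240.00 mm², ΣAx̄ = 549600.00 mm³, ΣAȳ = 358920.00 mm³.
x̄ = 549600.00/9240.00 = 59.48 mm; ȳ = 358920.00/9240.00 = 38.84 mm.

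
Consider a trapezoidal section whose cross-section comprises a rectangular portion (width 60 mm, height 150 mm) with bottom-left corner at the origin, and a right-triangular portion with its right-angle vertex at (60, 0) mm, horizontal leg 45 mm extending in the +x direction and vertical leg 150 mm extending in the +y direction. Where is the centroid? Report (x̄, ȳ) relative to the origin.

x̄ = 42.27 mm, ȳ = 68.18 mm

rectangular portion: A = 60 × 150 = 9000.00, centroid at (30.00, 75.00).
triangular portion: A = ½·45·150 = 3375.00, centroid at (75.00, 50.00).
ΣA = 12375.00 mm², ΣAx̄ = 523125.00 mm³, ΣAȳ = 843750.00 mm³.
x̄ = 523125.00/12375.00 = 42.27 mm; ȳ = 843750.00/12375.00 = 68.18 mm.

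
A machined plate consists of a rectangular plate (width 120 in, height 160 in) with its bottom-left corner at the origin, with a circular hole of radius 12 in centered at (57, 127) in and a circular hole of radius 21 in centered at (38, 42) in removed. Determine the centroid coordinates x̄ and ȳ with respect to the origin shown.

x̄ = 61.83 in, ȳ = 81.81 in

Part | A | x̄ᵢ | ȳᵢ | A·x̄ᵢ | A·ȳᵢ
plate | 19200.00 | 60.00 | 80.00 | 1152000.00 | 1536000.00
hole 1 | -452.39 | 57.00 | 127.00 | -25786.19 | -57453.45
hole 2 | -1385.44 | 38.00 | 42.00 | -52646.81 | -58188.58
Σ | 17362.17 |  |  | 1073567.00 | 1420357.97
x̄ = 1073567.00 / 17362.17 = 61.83 in
ȳ = 1420357.97 / 17362.17 = 81.81 in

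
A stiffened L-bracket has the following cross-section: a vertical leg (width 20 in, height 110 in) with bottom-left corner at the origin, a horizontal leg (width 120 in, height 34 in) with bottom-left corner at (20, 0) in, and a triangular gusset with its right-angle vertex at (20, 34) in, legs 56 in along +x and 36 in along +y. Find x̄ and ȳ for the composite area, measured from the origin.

x̄ = 53.15 in, ȳ = 32.48 in

vertical leg: A = 20 × 110 = 2200.00, centroid at (10.00, 55.00).
horizontal leg: A = 120 × 34 = 4080.00, centroid at (80.00, 17.00).
gusset: A = ½·56·36 = 1008.00, centroid at (38.67, 46.00).
ΣA = 7288.00 in², ΣAx̄ = 387376.00 in³, ΣAȳ = 236728.00 in³.
x̄ = 387376.00/7288.00 = 53.15 in; ȳ = 236728.00/7288.00 = 32.48 in.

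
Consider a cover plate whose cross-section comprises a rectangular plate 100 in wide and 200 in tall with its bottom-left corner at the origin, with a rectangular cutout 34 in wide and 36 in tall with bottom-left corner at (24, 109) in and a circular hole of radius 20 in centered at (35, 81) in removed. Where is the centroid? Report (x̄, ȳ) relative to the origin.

x̄ = 51.70 in, ȳ = 99.48 in

plate: A = 100 × 200 = 20000.00, centroid at (50.00, 100.00).
hole 1: A = −(34 × 36) = -1224.00, centroid at (41.00, 127.00).
hole 2: A = −π·20² = -1256.64, centroid at (35.00, 81.00).
ΣA = 17519.36 in², ΣAx̄ = 905833.70 in³, ΣAȳ = 1742764.40 in³.
x̄ = 905833.70/17519.36 = 51.70 in; ȳ = 1742764.40/17519.36 = 99.48 in.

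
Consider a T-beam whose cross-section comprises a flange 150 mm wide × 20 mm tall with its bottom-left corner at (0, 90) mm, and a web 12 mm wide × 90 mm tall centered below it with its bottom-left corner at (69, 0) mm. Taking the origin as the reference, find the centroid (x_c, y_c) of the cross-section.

x_c = 75.00 mm, y_c = 85.44 mm

web: A = 12 × 90 = 1080.00, centroid at (75.00, 45.00).
flange: A = 150 × 20 = 3000.00, centroid at (75.00, 100.00).
ΣA = 4080.00 mm²
ΣAx_c = (1080.00)(75.00) + (3000.00)(75.00) = 306000.00 mm³
ΣAy_c = (1080.00)(45.00) + (3000.00)(100.00) = 348600.00 mm³
x_c = 306000.00 / 4080.00 = 75.00 mm
y_c = 348600.00 / 4080.00 = 85.44 mm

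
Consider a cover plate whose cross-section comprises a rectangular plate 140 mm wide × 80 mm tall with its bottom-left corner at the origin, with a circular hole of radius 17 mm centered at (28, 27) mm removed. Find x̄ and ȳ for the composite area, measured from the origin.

x̄ = 73.71 mm, ȳ = 41.15 mm

plate: A = 140 × 80 = 11200.00, centroid at (70.00, 40.00).
hole: A = −π·17² = -907.92, centroid at (28.00, 27.00).
ΣA = 10292.08 mm², ΣAx̄ = 758578.23 mm³, ΣAȳ = 423486.15 mm³.
x̄ = 758578.23/10292.08 = 73.71 mm; ȳ = 423486.15/10292.08 = 41.15 mm.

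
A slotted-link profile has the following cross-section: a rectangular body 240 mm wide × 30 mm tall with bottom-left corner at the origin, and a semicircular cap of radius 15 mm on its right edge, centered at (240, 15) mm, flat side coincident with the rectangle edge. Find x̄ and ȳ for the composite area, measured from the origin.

rectangular body: A = 240 × 30 = 7200.00, centroid at (120.00, 15.00).
semicircular end: A = ½π·15² = 353.43, centroid at (246.37, 15.00).
ΣA = 7553.43 mm², ΣAx̄ = 951073.00 mm³, ΣAȳ = 113301.44 mm³.
x̄ = 951073.00/7553.43 = 125.91 mm; ȳ = 113301.44/7553.43 = 15.00 mm.

x̄ = 125.91 mm, ȳ = 15.00 mm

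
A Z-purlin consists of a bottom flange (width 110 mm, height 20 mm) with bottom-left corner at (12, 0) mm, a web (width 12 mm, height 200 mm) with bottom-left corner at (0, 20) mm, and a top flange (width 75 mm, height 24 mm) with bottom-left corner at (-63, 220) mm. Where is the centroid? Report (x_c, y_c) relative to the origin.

x_c = 18.11 mm, y_c = 113.69 mm

bottom flange: A = 110 × 20 = 2200.00, centroid at (67.00, 10.00).
web: A = 12 × 200 = 2400.00, centroid at (6.00, 120.00).
top flange: A = 75 × 24 = 1800.00, centroid at (-25.50, 232.00).
ΣA = 6400.00 mm², ΣAx_c = 115900.00 mm³, ΣAy_c = 727600.00 mm³.
x_c = 115900.00/6400.00 = 18.11 mm; y_c = 727600.00/6400.00 = 113.69 mm.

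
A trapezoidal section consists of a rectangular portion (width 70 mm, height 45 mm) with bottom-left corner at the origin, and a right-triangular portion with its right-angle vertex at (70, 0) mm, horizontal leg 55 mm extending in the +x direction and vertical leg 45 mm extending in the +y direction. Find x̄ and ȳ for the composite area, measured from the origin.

x̄ = 50.04 mm, ȳ = 20.38 mm

rectangular portion: A = 70 × 45 = 3150.00, centroid at (35.00, 22.50).
triangular portion: A = ½·55·45 = 1237.50, centroid at (88.33, 15.00).
ΣA = 4387.50 mm², ΣAx̄ = 219562.50 mm³, ΣAȳ = 89437.50 mm³.
x̄ = 219562.50/4387.50 = 50.04 mm; ȳ = 89437.50/4387.50 = 20.38 mm.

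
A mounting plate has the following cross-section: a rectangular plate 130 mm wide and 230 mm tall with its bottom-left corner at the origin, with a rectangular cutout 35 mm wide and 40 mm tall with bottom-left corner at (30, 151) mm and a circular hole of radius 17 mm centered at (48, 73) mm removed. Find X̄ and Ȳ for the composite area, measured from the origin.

X̄ = 66.45 mm, Ȳ = 113.54 mm

plate: A = 130 × 230 = 29900.00, centroid at (65.00, 115.00).
hole 1: A = −(35 × 40) = -1400.00, centroid at (47.50, 171.00).
hole 2: A = −π·17² = -907.92, centroid at (48.00, 73.00).
ΣA = 27592.08 mm²
ΣAX̄ = (29900.00)(65.00) + (-1400.00)(47.50) + (-907.92)(48.00) = 1833419.83 mm³
ΣAȲ = (29900.00)(115.00) + (-1400.00)(171.00) + (-907.92)(73.00) = 3132821.82 mm³
X̄ = 1833419.83 / 27592.08 = 66.45 mm
Ȳ = 3132821.82 / 27592.08 = 113.54 mm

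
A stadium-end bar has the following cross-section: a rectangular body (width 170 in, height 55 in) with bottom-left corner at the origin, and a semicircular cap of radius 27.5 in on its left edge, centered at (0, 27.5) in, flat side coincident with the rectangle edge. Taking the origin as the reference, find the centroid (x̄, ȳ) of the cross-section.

rectangular body: A = 170 × 55 = 9350.00, centroid at (85.00, 27.50).
semicircular end: A = ½π·27.5² = 1187.91, centroid at (-11.67, 27.50).
ΣA = 10537.91 in²
ΣAx̄ = (9350.00)(85.00) + (1187.91)(-11.67) = 780885.42 in³
ΣAȳ = (9350.00)(27.50) + (1187.91)(27.50) = 289792.65 in³
x̄ = 780885.42 / 10537.91 = 74.10 in
ȳ = 289792.65 / 10537.91 = 27.50 in

x̄ = 74.10 in, ȳ = 27.50 in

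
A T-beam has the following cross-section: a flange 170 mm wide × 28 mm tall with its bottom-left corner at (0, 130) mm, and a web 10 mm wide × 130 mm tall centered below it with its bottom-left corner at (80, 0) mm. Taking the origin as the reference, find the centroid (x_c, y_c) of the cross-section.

web: A = 10 × 130 = 1300.00, centroid at (85.00, 65.00).
flange: A = 170 × 28 = 4760.00, centroid at (85.00, 144.00).
ΣA = 6060.00 mm², ΣAx_c = 515100.00 mm³, ΣAy_c = 769940.00 mm³.
x_c = 515100.00/6060.00 = 85.00 mm; y_c = 769940.00/6060.00 = 127.05 mm.

x_c = 85.00 mm, y_c = 127.05 mm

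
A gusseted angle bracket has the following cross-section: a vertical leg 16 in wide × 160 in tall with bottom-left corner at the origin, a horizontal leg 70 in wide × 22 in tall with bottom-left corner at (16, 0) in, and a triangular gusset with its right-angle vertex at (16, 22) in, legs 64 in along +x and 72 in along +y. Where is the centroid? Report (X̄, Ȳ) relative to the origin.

vertical leg: A = 16 × 160 = 2560.00, centroid at (8.00, 80.00).
horizontal leg: A = 70 × 22 = 1540.00, centroid at (51.00, 11.00).
gusset: A = ½·64·72 = 2304.00, centroid at (37.33, 46.00).
ΣA = 6404.00 in²
ΣAX̄ = (2560.00)(8.00) + (1540.00)(51.00) + (2304.00)(37.33) = 185036.00 in³
ΣAȲ = (2560.00)(80.00) + (1540.00)(11.00) + (2304.00)(46.00) = 327724.00 in³
X̄ = 185036.00 / 6404.00 = 28.89 in
Ȳ = 327724.00 / 6404.00 = 51.17 in

X̄ = 28.89 in, Ȳ = 51.17 in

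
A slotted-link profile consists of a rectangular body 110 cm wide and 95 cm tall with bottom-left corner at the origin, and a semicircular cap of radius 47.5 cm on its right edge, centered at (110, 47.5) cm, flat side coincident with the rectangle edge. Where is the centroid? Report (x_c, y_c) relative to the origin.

Part | A | x̄ᵢ | ȳᵢ | A·x̄ᵢ | A·ȳᵢ
rectangular body | 10450.00 | 55.00 | 47.50 | 574750.00 | 496375.00
semicircular end | 3544.11 | 130.16 | 47.50 | 461299.93 | 168345.19
Σ | 13994.11 |  |  | 1036049.93 | 664720.19
x_c = 1036049.93 / 13994.11 = 74.03 cm
y_c = 664720.19 / 13994.11 = 47.50 cm

x_c = 74.03 cm, y_c = 47.50 cm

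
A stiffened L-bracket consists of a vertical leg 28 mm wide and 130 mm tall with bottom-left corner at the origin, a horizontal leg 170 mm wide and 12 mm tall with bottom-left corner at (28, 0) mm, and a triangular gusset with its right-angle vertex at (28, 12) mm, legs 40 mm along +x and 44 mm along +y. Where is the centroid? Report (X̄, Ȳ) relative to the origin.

X̄ = 48.45 mm, Ȳ = 41.51 mm

Part | A | x̄ᵢ | ȳᵢ | A·x̄ᵢ | A·ȳᵢ
vertical leg | 3640.00 | 14.00 | 65.00 | 50960.00 | 236600.00
horizontal leg | 2040.00 | 113.00 | 6.00 | 230520.00 | 12240.00
gusset | 880.00 | 41.33 | 26.67 | 36373.33 | 23466.67
Σ | 6560.00 |  |  | 317853.33 | 272306.67
X̄ = 317853.33 / 6560.00 = 48.45 mm
Ȳ = 272306.67 / 6560.00 = 41.51 mm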